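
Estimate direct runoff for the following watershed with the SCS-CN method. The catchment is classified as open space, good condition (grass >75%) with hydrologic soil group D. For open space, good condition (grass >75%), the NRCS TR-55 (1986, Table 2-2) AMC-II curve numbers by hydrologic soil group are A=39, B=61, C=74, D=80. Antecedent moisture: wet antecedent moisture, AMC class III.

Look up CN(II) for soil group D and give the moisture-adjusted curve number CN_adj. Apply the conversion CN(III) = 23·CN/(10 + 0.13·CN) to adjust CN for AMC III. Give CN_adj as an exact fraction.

CN_adj = 4600/51 ≈ 90.196

NRCS table: open space, good condition (grass >75%), soil group D → CN(II) = 80
Wet (AMC III): CN(III) = 23·80/(10 + 0.13·80) = 1840/(102/5) = 4600/51 ≈ 90.196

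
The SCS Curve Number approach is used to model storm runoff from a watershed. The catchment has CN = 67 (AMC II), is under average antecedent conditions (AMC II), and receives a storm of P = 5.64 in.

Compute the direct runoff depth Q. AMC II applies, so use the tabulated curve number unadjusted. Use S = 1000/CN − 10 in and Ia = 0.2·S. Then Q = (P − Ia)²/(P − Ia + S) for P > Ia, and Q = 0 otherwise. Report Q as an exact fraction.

Q = 6754801/2986525 in ≈ 2.262 in

AMC II — tabulated CN = 67 applies directly.
S = 1000/67 − 10 = 330/67 in ≈ 4.925 in
Ia = 0.2·(330/67) = 66/67 in ≈ 0.985 in
P − Ia = 5.640 − 0.985 = 7797/1675 ≈ 4.655 in (> 0, runoff occurs)
Q = (7797/1675)²/((7797/1675) + 330/67) = (60793209/2805625)/(16047/1675) = 6754801/2986525 in ≈ 2.262 in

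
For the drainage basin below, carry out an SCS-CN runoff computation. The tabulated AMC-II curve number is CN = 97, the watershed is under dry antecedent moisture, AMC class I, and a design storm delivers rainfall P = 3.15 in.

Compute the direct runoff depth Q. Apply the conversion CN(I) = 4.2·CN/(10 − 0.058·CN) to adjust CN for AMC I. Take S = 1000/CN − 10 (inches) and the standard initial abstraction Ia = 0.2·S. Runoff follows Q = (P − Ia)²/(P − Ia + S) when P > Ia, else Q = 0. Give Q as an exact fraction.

Q = 1662763729/689551660 in ≈ 2.411 in

Dry (AMC I): CN(I) = 4.2·97/(10 − 0.058·97) = (2037/5)/(2187/500) = 67900/729 ≈ 93.141
Retention S: 1000/CN − 10 with CN=93.141 → S = 500/679 ≈ 0.736 in
Ia = 0.2·(500/679) = 100/679 in ≈ 0.147 in
Excess rainfall: 3.150 − 0.147 = 3.003 in; P > Ia so Q > 0
Runoff Q = (P−Ia)²/(P−Ia+S) = (3.003)²/(3.003+0.736) = 1662763729/689551660 ≈ 2.411 in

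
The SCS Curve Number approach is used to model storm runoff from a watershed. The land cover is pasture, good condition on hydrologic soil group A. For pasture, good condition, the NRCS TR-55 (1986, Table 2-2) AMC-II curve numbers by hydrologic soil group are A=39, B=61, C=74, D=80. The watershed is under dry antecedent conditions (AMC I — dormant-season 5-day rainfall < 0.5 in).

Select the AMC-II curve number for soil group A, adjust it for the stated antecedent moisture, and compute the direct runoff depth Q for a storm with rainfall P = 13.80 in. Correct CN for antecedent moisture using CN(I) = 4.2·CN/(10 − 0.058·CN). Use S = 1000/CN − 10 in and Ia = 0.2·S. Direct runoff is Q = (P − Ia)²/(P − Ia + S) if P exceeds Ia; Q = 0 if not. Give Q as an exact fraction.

Q = 676572121/731002545 in ≈ 0.926 in

NRCS table: pasture, good condition, soil group A → CN(II) = 39
Dry (AMC I): CN(I) = 4.2·39/(10 − 0.058·39) = (819/5)/(3869/500) = 81900/3869 ≈ 21.168
Max retention: S = 1000/(81900/3869) − 10 = 30500/819 in (≈ 37.241 in)
Ia = 0.2·(30500/819) = 6100/819 in ≈ 7.448 in
Since P=13.800 > Ia=7.448: effective rainfall P−Ia = 26011/4095 in
Runoff Q = (P−Ia)²/(P−Ia+S) = (6.352)²/(6.352+37.241) = 676572121/731002545 ≈ 0.926 in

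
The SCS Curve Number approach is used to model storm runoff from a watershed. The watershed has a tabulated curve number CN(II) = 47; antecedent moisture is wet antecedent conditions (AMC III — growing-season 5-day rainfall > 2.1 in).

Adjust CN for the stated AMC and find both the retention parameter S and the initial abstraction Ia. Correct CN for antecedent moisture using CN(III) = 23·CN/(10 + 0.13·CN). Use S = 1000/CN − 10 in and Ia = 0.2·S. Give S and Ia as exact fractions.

Adjust CN=47 to AMC III: 23·47/(10 + 0.13·47) → 1081 ÷ (1611/100) = 108100/1611 ≈ 67.101
S = 1000/(108100/1611) − 10 = 5300/1081 in ≈ 4.903 in
Ia = 0.2S: 0.2·4.903 = 0.981 in (exactly 1060/1081)

S = 5300/1081 in ≈ 4.903 in; Ia = 1060/1081 in ≈ 0.981 in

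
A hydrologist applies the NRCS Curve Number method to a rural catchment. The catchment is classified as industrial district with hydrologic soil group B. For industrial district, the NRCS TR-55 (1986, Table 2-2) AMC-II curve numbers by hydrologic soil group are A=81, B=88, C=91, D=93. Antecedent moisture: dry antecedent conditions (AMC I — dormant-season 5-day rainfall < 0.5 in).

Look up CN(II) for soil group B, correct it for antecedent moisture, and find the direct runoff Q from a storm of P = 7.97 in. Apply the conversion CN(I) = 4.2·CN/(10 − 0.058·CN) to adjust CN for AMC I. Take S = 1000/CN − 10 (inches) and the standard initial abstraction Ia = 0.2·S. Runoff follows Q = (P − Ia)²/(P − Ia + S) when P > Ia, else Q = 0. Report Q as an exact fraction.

Q = 3177464161/626541300 in ≈ 5.071 in

NRCS table: industrial district, soil group B → CN(II) = 88
Dry (AMC I): CN(I) = 4.2·88/(10 − 0.058·88) = (1848/5)/(612/125) = 3850/51 ≈ 75.490
Retention S: 1000/CN − 10 with CN=75.490 → S = 250/77 ≈ 3.247 in
Ia = 0.2·(250/77) = 50/77 in ≈ 0.649 in
Since P=7.970 > Ia=0.649: effective rainfall P−Ia = 56369/7700 in
Q = (56369/7700)²/((56369/7700) + 250/77) = (3177464161/59290000)/(81369/7700) = 3177464161/626541300 in ≈ 5.071 in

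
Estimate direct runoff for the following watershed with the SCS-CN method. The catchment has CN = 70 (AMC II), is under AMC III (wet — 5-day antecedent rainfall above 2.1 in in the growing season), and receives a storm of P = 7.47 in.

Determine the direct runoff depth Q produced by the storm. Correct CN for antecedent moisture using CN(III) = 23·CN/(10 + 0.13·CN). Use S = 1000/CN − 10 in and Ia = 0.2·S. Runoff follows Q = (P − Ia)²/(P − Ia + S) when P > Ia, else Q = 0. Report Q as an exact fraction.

Q = 4352315763/774232900 in ≈ 5.621 in

Adjust CN=70 to AMC III: 23·70/(10 + 0.13·70) → 1610 ÷ (191/10) = 16100/191 ≈ 84.293
S = 1000/(16100/191) − 10 = 300/161 in ≈ 1.863 in
Initial abstraction Ia = S/5 = (300/161)/5 = 60/161 ≈ 0.373 in
Since P=7.470 > Ia=0.373: effective rainfall P−Ia = 114267/16100 in
Runoff Q = (P−Ia)²/(P−Ia+S) = (7.097)²/(7.097+1.863) = 4352315763/774232900 ≈ 5.621 in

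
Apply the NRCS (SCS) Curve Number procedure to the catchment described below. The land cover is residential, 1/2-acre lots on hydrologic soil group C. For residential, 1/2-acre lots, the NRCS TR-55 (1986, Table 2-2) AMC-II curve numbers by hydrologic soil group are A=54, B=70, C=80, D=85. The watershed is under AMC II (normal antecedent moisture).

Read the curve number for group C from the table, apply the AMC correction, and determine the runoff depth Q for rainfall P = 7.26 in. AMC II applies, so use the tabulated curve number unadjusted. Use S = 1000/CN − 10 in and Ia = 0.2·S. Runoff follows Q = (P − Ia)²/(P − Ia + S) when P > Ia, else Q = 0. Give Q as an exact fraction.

NRCS table: residential, 1/2-acre lots, soil group C → CN(II) = 80
AMC II — tabulated CN = 80 applies directly.
S = 1000/80 − 10 = 5/2 in ≈ 2.500 in
Initial abstraction Ia = S/5 = (5/2)/5 = 1/2 ≈ 0.500 in
P − Ia = 7.260 − 0.500 = 169/25 ≈ 6.760 in (> 0, runoff occurs)
Q = (169/25)²/((169/25) + 5/2) = (28561/625)/(463/50) = 57122/11575 in ≈ 4.935 in

Q = 57122/11575 in ≈ 4.935 in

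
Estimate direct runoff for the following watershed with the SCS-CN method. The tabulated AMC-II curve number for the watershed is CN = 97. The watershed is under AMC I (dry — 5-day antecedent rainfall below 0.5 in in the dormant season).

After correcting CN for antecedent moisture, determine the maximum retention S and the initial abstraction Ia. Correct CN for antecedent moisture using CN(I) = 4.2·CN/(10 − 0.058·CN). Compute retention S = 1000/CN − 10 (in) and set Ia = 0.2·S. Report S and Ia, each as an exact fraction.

Dry (AMC I): CN(I) = 4.2·97/(10 − 0.058·97) = (2037/5)/(2187/500) = 67900/729 ≈ 93.141
Retention S: 1000/CN − 10 with CN=93.141 → S = 500/679 ≈ 0.736 in
Ia = 0.2·(500/679) = 100/679 in ≈ 0.147 in

S = 500/679 in ≈ 0.736 in; Ia = 100/679 in ≈ 0.147 in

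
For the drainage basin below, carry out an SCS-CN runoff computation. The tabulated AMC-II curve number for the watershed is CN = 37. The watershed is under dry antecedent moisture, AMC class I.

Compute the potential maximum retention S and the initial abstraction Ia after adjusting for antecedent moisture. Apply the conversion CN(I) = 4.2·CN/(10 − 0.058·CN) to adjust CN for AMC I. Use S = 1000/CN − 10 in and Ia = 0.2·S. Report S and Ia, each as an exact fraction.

Adjust CN=37 to AMC I: 4.2·37/(10 − 0.058·37) → (777/5) ÷ (3927/500) = 3700/187 ≈ 19.786
Max retention: S = 1000/(3700/187) − 10 = 1500/37 in (≈ 40.541 in)
Initial abstraction Ia = S/5 = (1500/37)/5 = 300/37 ≈ 8.108 in

S = 1500/37 in ≈ 40.541 in; Ia = 300/37 in ≈ 8.108 in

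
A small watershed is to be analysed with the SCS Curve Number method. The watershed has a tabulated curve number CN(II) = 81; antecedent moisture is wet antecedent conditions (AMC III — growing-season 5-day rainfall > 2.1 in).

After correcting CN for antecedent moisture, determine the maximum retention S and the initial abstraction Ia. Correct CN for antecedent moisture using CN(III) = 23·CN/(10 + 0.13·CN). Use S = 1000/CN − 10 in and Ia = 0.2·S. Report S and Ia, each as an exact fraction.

S = 1900/1863 in ≈ 1.020 in; Ia = 380/1863 in ≈ 0.204 in

Wet (AMC III): CN(III) = 23·81/(10 + 0.13·81) = 1863/(2053/100) = 186300/2053 ≈ 90.745
Max retention: S = 1000/(186300/2053) − 10 = 1900/1863 in (≈ 1.020 in)
Ia = 0.2·(1900/1863) = 380/1863 in ≈ 0.204 in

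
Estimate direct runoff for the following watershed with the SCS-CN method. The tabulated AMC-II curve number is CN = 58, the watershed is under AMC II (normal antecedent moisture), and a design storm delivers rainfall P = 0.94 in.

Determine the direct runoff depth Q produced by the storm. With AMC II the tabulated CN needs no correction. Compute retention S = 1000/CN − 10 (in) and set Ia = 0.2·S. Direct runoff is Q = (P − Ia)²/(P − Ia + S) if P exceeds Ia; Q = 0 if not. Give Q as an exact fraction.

Average conditions: CN = 58 (no AMC adjustment).
Retention S: 1000/CN − 10 with CN=58.000 → S = 210/29 ≈ 7.241 in
Initial abstraction Ia = S/5 = (210/29)/5 = 42/29 ≈ 1.448 in
P = 0.940 ≤ Ia = 1.448 in: entire storm abstracted, Q = 0.

Q = 0 in ≈ 0.000 in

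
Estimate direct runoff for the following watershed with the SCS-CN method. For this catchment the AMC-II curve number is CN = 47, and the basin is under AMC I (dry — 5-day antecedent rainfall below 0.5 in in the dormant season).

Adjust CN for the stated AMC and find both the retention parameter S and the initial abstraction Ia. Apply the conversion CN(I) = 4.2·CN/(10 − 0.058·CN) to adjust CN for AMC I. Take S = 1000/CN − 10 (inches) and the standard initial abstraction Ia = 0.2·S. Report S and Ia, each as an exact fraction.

S = 26500/987 in ≈ 26.849 in; Ia = 5300/987 in ≈ 5.370 in

Dry (AMC I): CN(I) = 4.2·47/(10 − 0.058·47) = (987/5)/(3637/500) = 98700/3637 ≈ 27.138
S = 1000/(98700/3637) − 10 = 26500/987 in ≈ 26.849 in
Initial abstraction Ia = S/5 = (26500/987)/5 = 5300/987 ≈ 5.370 in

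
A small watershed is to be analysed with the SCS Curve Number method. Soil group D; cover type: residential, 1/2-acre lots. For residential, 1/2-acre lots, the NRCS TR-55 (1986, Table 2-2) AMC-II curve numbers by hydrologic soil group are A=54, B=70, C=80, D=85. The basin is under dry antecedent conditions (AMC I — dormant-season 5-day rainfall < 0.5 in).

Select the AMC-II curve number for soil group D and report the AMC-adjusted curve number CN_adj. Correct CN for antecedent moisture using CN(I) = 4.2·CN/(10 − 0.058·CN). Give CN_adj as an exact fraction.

NRCS table: residential, 1/2-acre lots, soil group D → CN(II) = 85
CN(I) from CN(II)=85: (4.2·85)/(10 − 0.058·85) = 11900/169 ≈ 70.414

CN_adj = 11900/169 ≈ 70.414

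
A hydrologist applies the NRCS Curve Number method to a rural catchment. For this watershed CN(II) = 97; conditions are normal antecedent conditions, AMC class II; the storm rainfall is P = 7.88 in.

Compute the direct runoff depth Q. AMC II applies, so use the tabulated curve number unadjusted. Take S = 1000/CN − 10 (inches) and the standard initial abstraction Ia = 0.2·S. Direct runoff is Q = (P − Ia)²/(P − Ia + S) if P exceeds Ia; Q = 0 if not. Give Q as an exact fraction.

Average conditions: CN = 97 (no AMC adjustment).
Max retention: S = 1000/97 − 10 = 30/97 in (≈ 0.309 in)
Ia = 0.2·(30/97) = 6/97 in ≈ 0.062 in
Excess rainfall: 7.880 − 0.062 = 7.818 in; P > Ia so Q > 0
Runoff Q = (P−Ia)²/(P−Ia+S) = (7.818)²/(7.818+0.309) = 359443681/47794325 ≈ 7.521 in

Q = 359443681/47794325 in ≈ 7.521 in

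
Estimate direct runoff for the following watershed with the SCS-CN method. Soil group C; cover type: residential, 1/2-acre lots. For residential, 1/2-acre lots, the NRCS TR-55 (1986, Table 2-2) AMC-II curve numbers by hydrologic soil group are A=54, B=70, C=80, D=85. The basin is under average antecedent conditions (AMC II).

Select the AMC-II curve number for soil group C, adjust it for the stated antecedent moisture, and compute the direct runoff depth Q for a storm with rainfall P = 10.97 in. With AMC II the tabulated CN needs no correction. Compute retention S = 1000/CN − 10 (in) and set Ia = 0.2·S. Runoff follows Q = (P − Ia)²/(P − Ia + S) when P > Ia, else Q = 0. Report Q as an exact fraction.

Q = 1096209/129700 in ≈ 8.452 in

NRCS table: residential, 1/2-acre lots, soil group C → CN(II) = 80
AMC II — tabulated CN = 80 applies directly.
S = 1000/80 − 10 = 5/2 in ≈ 2.500 in
Ia = 0.2·(5/2) = 1/2 in ≈ 0.500 in
P − Ia = 10.970 − 0.500 = 1047/100 ≈ 10.470 in (> 0, runoff occurs)
Q: (1047/100)² ÷ (1297/100) = 1096209/129700 in (≈ 8.452 in)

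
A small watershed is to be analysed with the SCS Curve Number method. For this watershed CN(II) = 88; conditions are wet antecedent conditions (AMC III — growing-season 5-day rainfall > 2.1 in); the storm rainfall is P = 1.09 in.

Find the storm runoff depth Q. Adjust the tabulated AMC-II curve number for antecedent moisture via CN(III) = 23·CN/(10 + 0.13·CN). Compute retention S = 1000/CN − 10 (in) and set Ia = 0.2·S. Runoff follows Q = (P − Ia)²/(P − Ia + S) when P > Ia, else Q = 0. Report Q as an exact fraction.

Q = 604028929/1001298100 in ≈ 0.603 in

Wet (AMC III): CN(III) = 23·88/(10 + 0.13·88) = 2024/(536/25) = 6325/67 ≈ 94.403
Max retention: S = 1000/(6325/67) − 10 = 150/253 in (≈ 0.593 in)
Ia = 0.2S: 0.2·0.593 = 0.119 in (exactly 30/253)
Excess rainfall: 1.090 − 0.119 = 0.971 in; P > Ia so Q > 0
Runoff Q = (P−Ia)²/(P−Ia+S) = (0.971)²/(0.971+0.593) = 604028929/1001298100 ≈ 0.603 in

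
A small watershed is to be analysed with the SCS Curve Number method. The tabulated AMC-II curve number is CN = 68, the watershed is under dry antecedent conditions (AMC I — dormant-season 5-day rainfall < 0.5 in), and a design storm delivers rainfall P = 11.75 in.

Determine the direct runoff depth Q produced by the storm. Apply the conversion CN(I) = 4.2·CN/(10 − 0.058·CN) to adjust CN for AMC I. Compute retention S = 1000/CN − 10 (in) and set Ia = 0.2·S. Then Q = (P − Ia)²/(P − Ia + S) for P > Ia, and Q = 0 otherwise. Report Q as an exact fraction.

Q = 184389241/42238812 in ≈ 4.365 in

Dry (AMC I): CN(I) = 4.2·68/(10 − 0.058·68) = (1428/5)/(757/125) = 35700/757 ≈ 47.160
Retention S: 1000/CN − 10 with CN=47.160 → S = 4000/357 ≈ 11.204 in
Ia = 0.2S: 0.2·11.204 = 2.241 in (exactly 800/357)
Since P=11.750 > Ia=2.241: effective rainfall P−Ia = 13579/1428 in
Q = (13579/1428)²/((13579/1428) + 4000/357) = (184389241/2039184)/(29579/1428) = 184389241/42238812 in ≈ 4.365 in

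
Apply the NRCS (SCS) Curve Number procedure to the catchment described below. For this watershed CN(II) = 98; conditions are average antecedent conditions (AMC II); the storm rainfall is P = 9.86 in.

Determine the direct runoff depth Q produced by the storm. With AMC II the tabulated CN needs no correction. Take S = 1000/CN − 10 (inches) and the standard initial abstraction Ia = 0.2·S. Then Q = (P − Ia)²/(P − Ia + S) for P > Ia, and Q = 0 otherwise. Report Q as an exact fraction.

Average conditions: CN = 98 (no AMC adjustment).
S = 1000/98 − 10 = 10/49 in ≈ 0.204 in
Ia = 0.2·(10/49) = 2/49 in ≈ 0.041 in
P − Ia = 9.860 − 0.041 = 24057/2450 ≈ 9.819 in (> 0, runoff occurs)
Q = (24057/2450)²/((24057/2450) + 10/49) = (578739249/6002500)/(24557/2450) = 578739249/60164650 in ≈ 9.619 in

Q = 578739249/60164650 in ≈ 9.619 in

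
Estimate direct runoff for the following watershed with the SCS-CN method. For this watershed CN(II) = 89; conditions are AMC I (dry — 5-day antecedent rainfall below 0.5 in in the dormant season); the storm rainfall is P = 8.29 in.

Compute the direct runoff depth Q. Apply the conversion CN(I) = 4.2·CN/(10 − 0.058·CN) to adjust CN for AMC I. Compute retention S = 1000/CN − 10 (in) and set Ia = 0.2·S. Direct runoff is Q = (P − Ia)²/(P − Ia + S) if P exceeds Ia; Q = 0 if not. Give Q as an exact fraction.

Q = 2071875238801/371819046900 in ≈ 5.572 in

CN(I) from CN(II)=89: (4.2·89)/(10 − 0.058·89) = 186900/2419 ≈ 77.263
Max retention: S = 1000/(186900/2419) − 10 = 5500/1869 in (≈ 2.943 in)
Ia = 0.2S: 0.2·2.943 = 0.589 in (exactly 1100/1869)
P − Ia = 8.290 − 0.589 = 1439401/186900 ≈ 7.701 in (> 0, runoff occurs)
Q: (1439401/186900)² ÷ (1989401/186900) = 2071875238801/371819046900 in (≈ 5.572 in)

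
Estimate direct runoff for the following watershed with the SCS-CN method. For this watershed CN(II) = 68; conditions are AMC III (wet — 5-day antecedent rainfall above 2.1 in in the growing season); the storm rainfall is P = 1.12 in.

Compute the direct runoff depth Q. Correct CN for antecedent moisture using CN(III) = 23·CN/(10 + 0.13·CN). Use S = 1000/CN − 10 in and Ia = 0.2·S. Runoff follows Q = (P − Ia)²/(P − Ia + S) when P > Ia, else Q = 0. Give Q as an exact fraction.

Wet (AMC III): CN(III) = 23·68/(10 + 0.13·68) = 1564/(471/25) = 39100/471 ≈ 83.015
S = 1000/(39100/471) − 10 = 800/391 in ≈ 2.046 in
Ia = 0.2S: 0.2·2.046 = 0.409 in (exactly 160/391)
Since P=1.120 > Ia=0.409: effective rainfall P−Ia = 6948/9775 in
Q: (6948/9775)² ÷ (26948/9775) = 12068676/65854175 in (≈ 0.183 in)

Q = 12068676/65854175 in ≈ 0.183 in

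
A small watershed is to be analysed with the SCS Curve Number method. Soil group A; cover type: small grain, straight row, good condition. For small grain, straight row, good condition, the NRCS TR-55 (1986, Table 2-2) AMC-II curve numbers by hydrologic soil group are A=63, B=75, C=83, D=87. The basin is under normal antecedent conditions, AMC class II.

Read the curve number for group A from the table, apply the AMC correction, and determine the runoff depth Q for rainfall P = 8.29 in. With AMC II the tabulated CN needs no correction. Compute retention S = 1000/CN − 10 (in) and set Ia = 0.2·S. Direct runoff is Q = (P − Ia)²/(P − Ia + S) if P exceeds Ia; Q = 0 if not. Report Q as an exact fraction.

Q = 2009459929/515510100 in ≈ 3.898 in

NRCS table: small grain, straight row, good condition, soil group A → CN(II) = 63
CN(II) = 63; AMC II needs no correction.
S = 1000/63 − 10 = 370/63 in ≈ 5.873 in
Initial abstraction Ia = S/5 = (370/63)/5 = 74/63 ≈ 1.175 in
P − Ia = 8.290 − 1.175 = 44827/6300 ≈ 7.115 in (> 0, runoff occurs)
Runoff Q = (P−Ia)²/(P−Ia+S) = (7.115)²/(7.115+5.873) = 2009459929/515510100 ≈ 3.898 in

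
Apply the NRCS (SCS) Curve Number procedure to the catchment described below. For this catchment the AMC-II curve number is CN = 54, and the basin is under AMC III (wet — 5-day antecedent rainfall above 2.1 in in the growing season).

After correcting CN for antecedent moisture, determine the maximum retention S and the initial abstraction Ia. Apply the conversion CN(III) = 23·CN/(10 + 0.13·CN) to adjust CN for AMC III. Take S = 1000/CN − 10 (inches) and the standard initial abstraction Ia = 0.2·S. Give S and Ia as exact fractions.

Adjust CN=54 to AMC III: 23·54/(10 + 0.13·54) → 1242 ÷ (851/50) = 2700/37 ≈ 72.973
Max retention: S = 1000/(2700/37) − 10 = 100/27 in (≈ 3.704 in)
Initial abstraction Ia = S/5 = (100/27)/5 = 20/27 ≈ 0.741 in

S = 100/27 in ≈ 3.704 in; Ia = 20/27 in ≈ 0.741 in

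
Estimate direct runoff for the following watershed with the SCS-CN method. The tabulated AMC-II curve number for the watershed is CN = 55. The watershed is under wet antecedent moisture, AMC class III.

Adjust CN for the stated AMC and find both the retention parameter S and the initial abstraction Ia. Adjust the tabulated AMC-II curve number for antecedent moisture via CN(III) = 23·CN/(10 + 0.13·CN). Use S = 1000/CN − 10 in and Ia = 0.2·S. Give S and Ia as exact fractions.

S = 900/253 in ≈ 3.557 in; Ia = 180/253 in ≈ 0.711 in

Wet (AMC III): CN(III) = 23·55/(10 + 0.13·55) = 1265/(343/20) = 25300/343 ≈ 73.761
S = 1000/(25300/343) − 10 = 900/253 in ≈ 3.557 in
Ia = 0.2·(900/253) = 180/253 in ≈ 0.711 in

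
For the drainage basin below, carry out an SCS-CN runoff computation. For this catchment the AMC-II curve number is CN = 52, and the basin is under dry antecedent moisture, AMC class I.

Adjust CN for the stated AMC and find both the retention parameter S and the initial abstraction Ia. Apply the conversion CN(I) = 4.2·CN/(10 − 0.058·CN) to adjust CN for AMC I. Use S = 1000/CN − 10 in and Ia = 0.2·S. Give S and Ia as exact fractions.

S = 2000/91 in ≈ 21.978 in; Ia = 400/91 in ≈ 4.396 in

Adjust CN=52 to AMC I: 4.2·52/(10 − 0.058·52) → (1092/5) ÷ (873/125) = 9100/291 ≈ 31.271
Retention S: 1000/CN − 10 with CN=31.271 → S = 2000/91 ≈ 21.978 in
Initial abstraction Ia = S/5 = (2000/91)/5 = 400/91 ≈ 4.396 in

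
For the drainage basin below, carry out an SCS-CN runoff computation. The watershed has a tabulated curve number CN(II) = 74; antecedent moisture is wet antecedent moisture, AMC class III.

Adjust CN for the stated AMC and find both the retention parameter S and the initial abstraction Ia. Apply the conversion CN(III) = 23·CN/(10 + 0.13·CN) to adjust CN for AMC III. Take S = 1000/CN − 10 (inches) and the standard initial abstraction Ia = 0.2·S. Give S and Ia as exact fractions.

Wet (AMC III): CN(III) = 23·74/(10 + 0.13·74) = 1702/(981/50) = 85100/981 ≈ 86.748
Max retention: S = 1000/(85100/981) − 10 = 1300/851 in (≈ 1.528 in)
Initial abstraction Ia = S/5 = (1300/851)/5 = 260/851 ≈ 0.306 in

S = 1300/851 in ≈ 1.528 in; Ia = 260/851 in ≈ 0.306 in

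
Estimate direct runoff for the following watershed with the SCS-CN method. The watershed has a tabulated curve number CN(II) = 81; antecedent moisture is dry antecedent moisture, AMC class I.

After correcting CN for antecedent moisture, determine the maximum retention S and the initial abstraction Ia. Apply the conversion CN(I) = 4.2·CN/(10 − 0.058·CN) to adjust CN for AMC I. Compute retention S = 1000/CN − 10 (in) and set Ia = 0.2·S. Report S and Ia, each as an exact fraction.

S = 9500/1701 in ≈ 5.585 in; Ia = 1900/1701 in ≈ 1.117 in

Adjust CN=81 to AMC I: 4.2·81/(10 − 0.058·81) → (1701/5) ÷ (2651/500) = 170100/2651 ≈ 64.164
S = 1000/(170100/2651) − 10 = 9500/1701 in ≈ 5.585 in
Initial abstraction Ia = S/5 = (9500/1701)/5 = 1900/1701 ≈ 1.117 in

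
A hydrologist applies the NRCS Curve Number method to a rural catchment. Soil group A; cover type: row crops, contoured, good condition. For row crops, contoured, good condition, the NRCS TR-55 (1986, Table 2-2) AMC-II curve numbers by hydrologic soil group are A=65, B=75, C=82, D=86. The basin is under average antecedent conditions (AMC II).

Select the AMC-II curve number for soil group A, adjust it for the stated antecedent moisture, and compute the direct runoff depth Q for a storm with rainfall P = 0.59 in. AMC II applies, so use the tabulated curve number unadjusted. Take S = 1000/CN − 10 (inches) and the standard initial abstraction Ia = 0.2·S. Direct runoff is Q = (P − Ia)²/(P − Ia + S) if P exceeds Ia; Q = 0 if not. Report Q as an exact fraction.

Q = 0 in ≈ 0.000 in

NRCS table: row crops, contoured, good condition, soil group A → CN(II) = 65
AMC II — tabulated CN = 65 applies directly.
Retention S: 1000/CN − 10 with CN=65.000 → S = 70/13 ≈ 5.385 in
Ia = 0.2S: 0.2·5.385 = 1.077 in (exactly 14/13)
P = 0.590 ≤ Ia = 1.077 in: entire storm abstracted, Q = 0.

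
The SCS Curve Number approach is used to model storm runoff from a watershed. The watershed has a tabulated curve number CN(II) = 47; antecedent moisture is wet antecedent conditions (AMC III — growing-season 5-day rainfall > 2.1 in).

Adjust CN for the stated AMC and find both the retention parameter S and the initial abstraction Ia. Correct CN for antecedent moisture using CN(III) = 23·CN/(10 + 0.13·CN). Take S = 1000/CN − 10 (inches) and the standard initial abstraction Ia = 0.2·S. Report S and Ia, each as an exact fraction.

S = 5300/1081 in ≈ 4.903 in; Ia = 1060/1081 in ≈ 0.981 in

Wet (AMC III): CN(III) = 23·47/(10 + 0.13·47) = 1081/(1611/100) = 108100/1611 ≈ 67.101
S = 1000/(108100/1611) − 10 = 5300/1081 in ≈ 4.903 in
Ia = 0.2·(5300/1081) = 1060/1081 in ≈ 0.981 in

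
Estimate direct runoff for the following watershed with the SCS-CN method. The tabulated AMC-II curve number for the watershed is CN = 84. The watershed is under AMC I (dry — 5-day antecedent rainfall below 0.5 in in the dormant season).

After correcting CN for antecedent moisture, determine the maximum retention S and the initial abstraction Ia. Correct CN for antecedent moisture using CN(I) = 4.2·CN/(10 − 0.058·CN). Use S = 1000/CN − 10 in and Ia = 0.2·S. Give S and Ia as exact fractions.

S = 2000/441 in ≈ 4.535 in; Ia = 400/441 in ≈ 0.907 in

Adjust CN=84 to AMC I: 4.2·84/(10 − 0.058·84) → (1764/5) ÷ (641/125) = 44100/641 ≈ 68.799
S = 1000/(44100/641) − 10 = 2000/441 in ≈ 4.535 in
Ia = 0.2·(2000/441) = 400/441 in ≈ 0.907 in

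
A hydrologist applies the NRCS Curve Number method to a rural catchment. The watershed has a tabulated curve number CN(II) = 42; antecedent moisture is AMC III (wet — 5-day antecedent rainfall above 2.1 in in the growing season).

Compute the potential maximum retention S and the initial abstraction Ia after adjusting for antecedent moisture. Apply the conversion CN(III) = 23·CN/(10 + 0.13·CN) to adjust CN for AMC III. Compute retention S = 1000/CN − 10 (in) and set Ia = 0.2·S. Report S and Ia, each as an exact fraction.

CN(III) from CN(II)=42: (23·42)/(10 + 0.13·42) = 48300/773 ≈ 62.484
S = 1000/(48300/773) − 10 = 2900/483 in ≈ 6.004 in
Initial abstraction Ia = S/5 = (2900/483)/5 = 580/483 ≈ 1.201 in

S = 2900/483 in ≈ 6.004 in; Ia = 580/483 in ≈ 1.201 in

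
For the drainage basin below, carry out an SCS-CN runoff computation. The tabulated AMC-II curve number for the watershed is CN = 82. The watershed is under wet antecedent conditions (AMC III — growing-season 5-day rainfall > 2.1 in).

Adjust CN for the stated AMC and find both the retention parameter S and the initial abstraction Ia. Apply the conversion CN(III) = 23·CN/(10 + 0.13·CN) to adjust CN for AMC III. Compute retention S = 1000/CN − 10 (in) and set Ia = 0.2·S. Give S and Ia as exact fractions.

Adjust CN=82 to AMC III: 23·82/(10 + 0.13·82) → 1886 ÷ (1033/50) = 94300/1033 ≈ 91.288
Max retention: S = 1000/(94300/1033) − 10 = 900/943 in (≈ 0.954 in)
Ia = 0.2·(900/943) = 180/943 in ≈ 0.191 in

S = 900/943 in ≈ 0.954 in; Ia = 180/943 in ≈ 0.191 in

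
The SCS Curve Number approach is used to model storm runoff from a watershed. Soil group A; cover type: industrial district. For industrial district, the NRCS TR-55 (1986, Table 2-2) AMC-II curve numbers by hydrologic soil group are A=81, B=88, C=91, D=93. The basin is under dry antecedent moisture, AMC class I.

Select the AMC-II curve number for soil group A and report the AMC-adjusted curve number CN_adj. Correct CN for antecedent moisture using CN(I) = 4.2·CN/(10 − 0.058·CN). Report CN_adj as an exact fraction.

NRCS table: industrial district, soil group A → CN(II) = 81
CN(I) from CN(II)=81: (4.2·81)/(10 − 0.058·81) = 170100/2651 ≈ 64.164

CN_adj = 170100/2651 ≈ 64.164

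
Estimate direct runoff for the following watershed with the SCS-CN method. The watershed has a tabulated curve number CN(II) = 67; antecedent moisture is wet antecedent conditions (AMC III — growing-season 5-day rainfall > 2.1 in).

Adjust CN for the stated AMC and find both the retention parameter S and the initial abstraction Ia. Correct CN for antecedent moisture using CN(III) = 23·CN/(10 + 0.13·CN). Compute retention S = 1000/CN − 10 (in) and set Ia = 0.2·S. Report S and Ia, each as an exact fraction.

CN(III) from CN(II)=67: (23·67)/(10 + 0.13·67) = 154100/1871 ≈ 82.362
Retention S: 1000/CN − 10 with CN=82.362 → S = 3300/1541 ≈ 2.141 in
Initial abstraction Ia = S/5 = (3300/1541)/5 = 660/1541 ≈ 0.428 in

S = 3300/1541 in ≈ 2.141 in; Ia = 660/1541 in ≈ 0.428 in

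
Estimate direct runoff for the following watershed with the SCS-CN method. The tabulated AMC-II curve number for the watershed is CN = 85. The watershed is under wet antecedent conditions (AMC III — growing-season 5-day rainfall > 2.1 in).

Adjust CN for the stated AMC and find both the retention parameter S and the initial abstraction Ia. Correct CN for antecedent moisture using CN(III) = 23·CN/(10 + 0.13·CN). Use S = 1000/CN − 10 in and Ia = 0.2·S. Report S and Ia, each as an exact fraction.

CN(III) from CN(II)=85: (23·85)/(10 + 0.13·85) = 39100/421 ≈ 92.874
S = 1000/(39100/421) − 10 = 300/391 in ≈ 0.767 in
Initial abstraction Ia = S/5 = (300/391)/5 = 60/391 ≈ 0.153 in

S = 300/391 in ≈ 0.767 in; Ia = 60/391 in ≈ 0.153 in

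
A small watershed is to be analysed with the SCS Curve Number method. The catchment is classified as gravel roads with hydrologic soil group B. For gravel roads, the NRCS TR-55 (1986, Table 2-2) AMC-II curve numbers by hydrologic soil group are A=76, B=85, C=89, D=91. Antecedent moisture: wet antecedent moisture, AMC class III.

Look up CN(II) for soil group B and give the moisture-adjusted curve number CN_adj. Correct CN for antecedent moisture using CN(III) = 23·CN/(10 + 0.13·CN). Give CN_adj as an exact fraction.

CN_adj = 39100/421 ≈ 92.874

NRCS table: gravel roads, soil group B → CN(II) = 85
Wet (AMC III): CN(III) = 23·85/(10 + 0.13·85) = 1955/(421/20) = 39100/421 ≈ 92.874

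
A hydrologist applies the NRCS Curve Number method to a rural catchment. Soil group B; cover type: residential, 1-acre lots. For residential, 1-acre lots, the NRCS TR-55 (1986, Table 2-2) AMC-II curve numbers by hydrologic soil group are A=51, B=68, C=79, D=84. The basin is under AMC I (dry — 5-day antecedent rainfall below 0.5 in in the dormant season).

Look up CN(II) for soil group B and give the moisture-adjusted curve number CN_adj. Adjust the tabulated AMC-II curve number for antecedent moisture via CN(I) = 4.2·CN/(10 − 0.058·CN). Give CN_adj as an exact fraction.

CN_adj = 35700/757 ≈ 47.160

NRCS table: residential, 1-acre lots, soil group B → CN(II) = 68
Dry (AMC I): CN(I) = 4.2·68/(10 − 0.058·68) = (1428/5)/(757/125) = 35700/757 ≈ 47.160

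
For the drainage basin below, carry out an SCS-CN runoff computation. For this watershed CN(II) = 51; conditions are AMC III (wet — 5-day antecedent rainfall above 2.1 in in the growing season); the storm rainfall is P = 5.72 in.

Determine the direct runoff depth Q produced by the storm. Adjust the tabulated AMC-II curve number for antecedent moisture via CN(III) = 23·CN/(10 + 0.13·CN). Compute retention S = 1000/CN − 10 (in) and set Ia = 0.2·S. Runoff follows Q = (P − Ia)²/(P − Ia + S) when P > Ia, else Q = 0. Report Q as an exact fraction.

Q = 20517411121/7792796175 in ≈ 2.633 in

Wet (AMC III): CN(III) = 23·51/(10 + 0.13·51) = 1173/(1663/100) = 117300/1663 ≈ 70.535
Max retention: S = 1000/(117300/1663) − 10 = 4900/1173 in (≈ 4.177 in)
Initial abstraction Ia = S/5 = (4900/1173)/5 = 980/1173 ≈ 0.835 in
Excess rainfall: 5.720 − 0.835 = 4.885 in; P > Ia so Q > 0
Runoff Q = (P−Ia)²/(P−Ia+S) = (4.885)²/(4.885+4.177) = 20517411121/7792796175 ≈ 2.633 in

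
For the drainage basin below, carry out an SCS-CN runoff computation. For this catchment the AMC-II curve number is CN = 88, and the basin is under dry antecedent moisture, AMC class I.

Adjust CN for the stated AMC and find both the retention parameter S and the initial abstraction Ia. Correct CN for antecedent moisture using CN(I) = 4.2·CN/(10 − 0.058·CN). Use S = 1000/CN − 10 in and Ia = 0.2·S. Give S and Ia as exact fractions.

Adjust CN=88 to AMC I: 4.2·88/(10 − 0.058·88) → (1848/5) ÷ (612/125) = 3850/51 ≈ 75.490
Max retention: S = 1000/(3850/51) − 10 = 250/77 in (≈ 3.247 in)
Ia = 0.2·(250/77) = 50/77 in ≈ 0.649 in

S = 250/77 in ≈ 3.247 in; Ia = 50/77 in ≈ 0.649 in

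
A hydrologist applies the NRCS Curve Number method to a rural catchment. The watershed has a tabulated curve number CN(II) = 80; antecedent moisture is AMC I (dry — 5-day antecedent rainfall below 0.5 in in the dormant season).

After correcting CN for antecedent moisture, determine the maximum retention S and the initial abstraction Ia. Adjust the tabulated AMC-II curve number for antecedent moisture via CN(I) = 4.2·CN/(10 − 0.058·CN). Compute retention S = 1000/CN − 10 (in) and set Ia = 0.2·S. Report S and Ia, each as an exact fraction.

S = 125/21 in ≈ 5.952 in; Ia = 25/21 in ≈ 1.190 in

CN(I) from CN(II)=80: (4.2·80)/(10 − 0.058·80) = 4200/67 ≈ 62.687
S = 1000/(4200/67) − 10 = 125/21 in ≈ 5.952 in
Ia = 0.2·(125/21) = 25/21 in ≈ 1.190 in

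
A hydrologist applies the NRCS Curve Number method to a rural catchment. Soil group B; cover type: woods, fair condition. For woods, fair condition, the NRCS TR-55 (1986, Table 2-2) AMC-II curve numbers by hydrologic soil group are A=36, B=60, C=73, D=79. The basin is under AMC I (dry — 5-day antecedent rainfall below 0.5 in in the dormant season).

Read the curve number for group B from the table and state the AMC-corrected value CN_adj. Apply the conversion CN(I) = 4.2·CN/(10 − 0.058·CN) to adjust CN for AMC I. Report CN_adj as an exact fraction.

CN_adj = 6300/163 ≈ 38.650

NRCS table: woods, fair condition, soil group B → CN(II) = 60
Adjust CN=60 to AMC I: 4.2·60/(10 − 0.058·60) → 252 ÷ (163/25) = 6300/163 ≈ 38.650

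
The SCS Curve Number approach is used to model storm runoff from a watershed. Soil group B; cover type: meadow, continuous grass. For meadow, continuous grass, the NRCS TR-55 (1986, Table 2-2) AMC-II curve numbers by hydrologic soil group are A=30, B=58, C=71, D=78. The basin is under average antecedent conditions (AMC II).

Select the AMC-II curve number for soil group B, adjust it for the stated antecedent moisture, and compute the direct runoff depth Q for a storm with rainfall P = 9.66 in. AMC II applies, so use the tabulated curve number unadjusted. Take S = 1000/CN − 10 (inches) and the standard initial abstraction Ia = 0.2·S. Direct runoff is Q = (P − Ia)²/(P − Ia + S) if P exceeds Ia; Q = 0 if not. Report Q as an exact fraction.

Q = 6751269/1547150 in ≈ 4.364 in

NRCS table: meadow, continuous grass, soil group B → CN(II) = 58
AMC II — tabulated CN = 58 applies directly.
Max retention: S = 1000/58 − 10 = 210/29 in (≈ 7.241 in)
Initial abstraction Ia = S/5 = (210/29)/5 = 42/29 ≈ 1.448 in
Since P=9.660 > Ia=1.448: effective rainfall P−Ia = 11907/1450 in
Q: (11907/1450)² ÷ (22407/1450) = 6751269/1547150 in (≈ 4.364 in)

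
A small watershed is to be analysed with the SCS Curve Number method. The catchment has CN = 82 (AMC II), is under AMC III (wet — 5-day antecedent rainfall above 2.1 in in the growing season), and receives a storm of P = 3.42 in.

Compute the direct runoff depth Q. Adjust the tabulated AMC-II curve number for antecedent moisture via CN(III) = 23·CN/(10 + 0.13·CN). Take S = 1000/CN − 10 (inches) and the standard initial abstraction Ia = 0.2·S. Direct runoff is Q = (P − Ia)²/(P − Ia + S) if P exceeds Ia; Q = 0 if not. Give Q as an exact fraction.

Q = 2575664001/1033386550 in ≈ 2.492 in

Adjust CN=82 to AMC III: 23·82/(10 + 0.13·82) → 1886 ÷ (1033/50) = 94300/1033 ≈ 91.288
Max retention: S = 1000/(94300/1033) − 10 = 900/943 in (≈ 0.954 in)
Ia = 0.2·(900/943) = 180/943 in ≈ 0.191 in
Excess rainfall: 3.420 − 0.191 = 3.229 in; P > Ia so Q > 0
Q = (152253/47150)²/((152253/47150) + 900/943) = (23180976009/2223122500)/(197253/47150) = 2575664001/1033386550 in ≈ 2.492 in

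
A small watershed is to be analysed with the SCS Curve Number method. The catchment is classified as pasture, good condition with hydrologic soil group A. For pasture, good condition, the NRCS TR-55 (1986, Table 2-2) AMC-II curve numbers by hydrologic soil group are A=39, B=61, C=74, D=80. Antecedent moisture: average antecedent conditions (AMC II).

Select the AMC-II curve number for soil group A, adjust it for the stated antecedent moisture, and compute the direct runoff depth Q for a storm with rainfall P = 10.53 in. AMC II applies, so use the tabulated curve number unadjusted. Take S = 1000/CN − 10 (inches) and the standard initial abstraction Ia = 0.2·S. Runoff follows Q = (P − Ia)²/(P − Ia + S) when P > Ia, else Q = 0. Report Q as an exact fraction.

NRCS table: pasture, good condition, soil group A → CN(II) = 39
AMC II — tabulated CN = 39 applies directly.
S = 1000/39 − 10 = 610/39 in ≈ 15.641 in
Ia = 0.2·(610/39) = 122/39 in ≈ 3.128 in
Since P=10.530 > Ia=3.128: effective rainfall P−Ia = 28867/3900 in
Runoff Q = (P−Ia)²/(P−Ia+S) = (7.402)²/(7.402+15.641) = 833303689/350481300 ≈ 2.378 in

Q = 833303689/350481300 in ≈ 2.378 in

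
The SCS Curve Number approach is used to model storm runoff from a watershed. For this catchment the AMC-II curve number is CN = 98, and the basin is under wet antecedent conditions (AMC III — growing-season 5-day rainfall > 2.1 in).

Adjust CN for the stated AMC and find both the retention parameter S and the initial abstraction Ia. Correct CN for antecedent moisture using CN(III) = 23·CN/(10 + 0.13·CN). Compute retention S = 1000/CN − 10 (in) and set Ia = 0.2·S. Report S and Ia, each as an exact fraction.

S = 100/1127 in ≈ 0.089 in; Ia = 20/1127 in ≈ 0.018 in

Adjust CN=98 to AMC III: 23·98/(10 + 0.13·98) → 2254 ÷ (1137/50) = 112700/1137 ≈ 99.120
S = 1000/(112700/1137) − 10 = 100/1127 in ≈ 0.089 in
Ia = 0.2S: 0.2·0.089 = 0.018 in (exactly 20/1127)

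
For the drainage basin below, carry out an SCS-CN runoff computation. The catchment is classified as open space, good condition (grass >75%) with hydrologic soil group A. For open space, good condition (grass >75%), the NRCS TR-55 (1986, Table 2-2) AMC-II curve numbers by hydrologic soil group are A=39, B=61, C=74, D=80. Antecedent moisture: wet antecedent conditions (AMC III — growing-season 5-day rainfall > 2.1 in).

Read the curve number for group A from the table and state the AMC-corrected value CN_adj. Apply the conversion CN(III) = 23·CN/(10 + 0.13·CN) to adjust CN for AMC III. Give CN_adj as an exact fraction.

CN_adj = 89700/1507 ≈ 59.522

NRCS table: open space, good condition (grass >75%), soil group A → CN(II) = 39
CN(III) from CN(II)=39: (23·39)/(10 + 0.13·39) = 89700/1507 ≈ 59.522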